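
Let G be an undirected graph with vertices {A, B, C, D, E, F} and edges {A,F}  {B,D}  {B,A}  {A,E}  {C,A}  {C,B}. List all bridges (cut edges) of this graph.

The edges on the cycle C-B-A-C are not bridges since each lies on that cycle.
But removing A—E disconnects A from E; removing B—D disconnects B from D; removing A—F disconnects A from F — these are bridges.

A-E, A-F, B-D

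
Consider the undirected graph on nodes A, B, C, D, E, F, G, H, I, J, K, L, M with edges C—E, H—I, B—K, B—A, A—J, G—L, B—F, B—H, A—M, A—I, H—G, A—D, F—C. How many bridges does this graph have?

The edges on the cycle B-A-I-H-B are not bridges since each lies on that cycle.
But removing A—D disconnects A from D; removing F—B disconnects F from B; removing J—A disconnects J from A; removing C—E disconnects C from E — these are bridges.
In total 9 edges are bridges.

9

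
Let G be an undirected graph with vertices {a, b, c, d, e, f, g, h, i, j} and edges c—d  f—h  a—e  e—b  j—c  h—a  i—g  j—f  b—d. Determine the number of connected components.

Starting from g we can reach g, i. That is one component of size 2.
Starting from a we can reach a, b, c, d, e, f, h, j. That is one component of size 8.
Total: 2 components.

2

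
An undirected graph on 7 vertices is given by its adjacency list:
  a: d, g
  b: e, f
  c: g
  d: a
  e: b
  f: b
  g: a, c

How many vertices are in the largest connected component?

Starting from b we can reach b, e, f. That is one component of size 3.
Starting from a we can reach a, c, d, g. That is one component of size 4.
The largest has 4 vertices.

4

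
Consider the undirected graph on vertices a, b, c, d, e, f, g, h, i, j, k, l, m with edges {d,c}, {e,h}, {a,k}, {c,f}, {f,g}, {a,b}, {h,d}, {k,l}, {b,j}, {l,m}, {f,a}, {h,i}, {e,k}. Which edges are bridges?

The edges on the cycle e-h-d-c-f-a-k-e are not bridges since each lies on that cycle.
But removing b - a disconnects b from a; removing b - j disconnects b from j; removing k - l disconnects k from l; removing m - l disconnects m from l — these are bridges.
In total 6 edges are bridges.

a-b, b-j, f-g, h-i, k-l, l-m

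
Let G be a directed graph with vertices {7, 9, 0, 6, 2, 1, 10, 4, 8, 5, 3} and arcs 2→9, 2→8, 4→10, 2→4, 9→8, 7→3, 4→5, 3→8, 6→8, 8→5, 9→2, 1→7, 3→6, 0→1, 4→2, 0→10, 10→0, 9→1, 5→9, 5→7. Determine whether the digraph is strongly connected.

From 2 we can reach every vertex (0, 1, 2, 3, 4, 5, 6, 7, 8, 9, 10), and every vertex can reach 2 (0, 1, 2, 3, 4, 5, 6, 7, 8, 9, 10). So the whole graph is one strongly connected component.

Yes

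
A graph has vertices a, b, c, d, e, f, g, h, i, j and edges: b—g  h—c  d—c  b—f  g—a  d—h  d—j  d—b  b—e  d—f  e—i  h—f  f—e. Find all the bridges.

The edges on the cycle b-f-e-b are not bridges since each lies on that cycle.
But removing g—a disconnects g from a; removing b—g disconnects b from g; removing e—i disconnects e from i; removing d—j disconnects d from j — these are bridges.

a-g, b-g, d-j, e-i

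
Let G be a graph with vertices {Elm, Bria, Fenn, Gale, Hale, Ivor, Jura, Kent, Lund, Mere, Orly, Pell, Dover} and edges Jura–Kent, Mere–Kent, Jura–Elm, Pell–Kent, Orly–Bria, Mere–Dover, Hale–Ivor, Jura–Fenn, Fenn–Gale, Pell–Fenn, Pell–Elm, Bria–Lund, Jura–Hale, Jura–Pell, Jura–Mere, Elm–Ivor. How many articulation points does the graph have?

3

Removing Bria increases the component count from 2 to 3, so Bria is a cut vertex.
Removing Fenn increases the component count from 2 to 3, so Fenn is a cut vertex.
Removing Mere increases the component count from 2 to 3, so Mere is a cut vertex.
By contrast removing Jura leaves 2 components; it is not a cut vertex. No other vertex is a cut vertex either.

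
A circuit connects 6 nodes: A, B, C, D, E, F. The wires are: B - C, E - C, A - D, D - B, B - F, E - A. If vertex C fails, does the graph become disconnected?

No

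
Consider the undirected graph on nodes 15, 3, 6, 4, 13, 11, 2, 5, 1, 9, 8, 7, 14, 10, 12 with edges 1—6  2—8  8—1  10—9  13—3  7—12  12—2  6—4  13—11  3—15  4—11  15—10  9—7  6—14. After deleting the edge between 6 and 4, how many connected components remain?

6 and 4 are still connected via 6-1-8-2-12-7-9-10-15-3-13-11-4, so the component count stays at 2.

2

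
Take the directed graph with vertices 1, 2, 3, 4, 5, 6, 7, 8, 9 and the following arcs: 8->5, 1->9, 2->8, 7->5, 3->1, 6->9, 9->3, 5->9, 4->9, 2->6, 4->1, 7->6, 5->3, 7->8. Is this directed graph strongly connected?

There is no directed path from 2 to 7, so the graph is not strongly connected.

No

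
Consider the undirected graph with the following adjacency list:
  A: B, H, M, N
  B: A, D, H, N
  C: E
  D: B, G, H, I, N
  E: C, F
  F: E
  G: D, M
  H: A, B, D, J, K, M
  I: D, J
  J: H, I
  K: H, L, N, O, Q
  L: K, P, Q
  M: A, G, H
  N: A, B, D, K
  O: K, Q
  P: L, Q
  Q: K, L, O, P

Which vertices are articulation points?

Removing E increases the component count from 2 to 3, so E is a cut vertex.
Removing K increases the component count from 2 to 3, so K is a cut vertex.
By contrast removing F leaves 2 components; it is not a cut vertex. No other vertex is a cut vertex either.

E, K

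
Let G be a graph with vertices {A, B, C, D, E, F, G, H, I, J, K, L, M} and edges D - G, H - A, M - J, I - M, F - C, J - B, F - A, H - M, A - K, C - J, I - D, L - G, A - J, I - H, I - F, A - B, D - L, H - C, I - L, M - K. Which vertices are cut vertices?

Removing I increases the component count from 2 to 3, so I is a cut vertex.
By contrast removing H leaves 2 components; it is not a cut vertex. No other vertex is a cut vertex either.

I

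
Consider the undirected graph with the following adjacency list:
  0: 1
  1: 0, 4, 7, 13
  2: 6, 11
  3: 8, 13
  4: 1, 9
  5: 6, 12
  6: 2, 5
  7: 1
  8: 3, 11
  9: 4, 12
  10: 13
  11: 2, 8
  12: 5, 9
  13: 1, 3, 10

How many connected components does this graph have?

1

Starting from 0 we can reach 0, 1, 2, 3, 4, 5, 6, 7, 8, 9, 10, 11, 12, 13. That is one component of size 14.
Total: 1 component.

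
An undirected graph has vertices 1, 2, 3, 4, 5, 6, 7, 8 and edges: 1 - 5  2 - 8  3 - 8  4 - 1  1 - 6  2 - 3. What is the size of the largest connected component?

7 is isolated — a component by itself.
Starting from 2 we can reach 2, 3, 8. That is one component of size 3.
Starting from 1 we can reach 1, 4, 5, 6. That is one component of size 4.
The largest has 4 vertices.

4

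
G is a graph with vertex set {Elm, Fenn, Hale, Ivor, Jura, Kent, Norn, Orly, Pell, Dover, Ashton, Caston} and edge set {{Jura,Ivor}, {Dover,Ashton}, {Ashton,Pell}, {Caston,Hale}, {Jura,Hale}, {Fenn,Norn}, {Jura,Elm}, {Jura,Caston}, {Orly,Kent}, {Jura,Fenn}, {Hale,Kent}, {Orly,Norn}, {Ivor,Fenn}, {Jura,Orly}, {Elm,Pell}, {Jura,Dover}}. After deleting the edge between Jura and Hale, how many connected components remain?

Jura and Hale are still connected via Jura-Caston-Hale, so the component count stays at 1.

1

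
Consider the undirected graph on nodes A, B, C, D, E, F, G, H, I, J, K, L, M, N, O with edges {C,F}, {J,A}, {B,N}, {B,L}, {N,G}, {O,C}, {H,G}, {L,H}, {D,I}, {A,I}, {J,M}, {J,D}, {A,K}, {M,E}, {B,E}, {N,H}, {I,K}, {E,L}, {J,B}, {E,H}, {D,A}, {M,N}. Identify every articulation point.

Removing C increases the component count from 2 to 3, so C is a cut vertex.
Removing J increases the component count from 2 to 3, so J is a cut vertex.
By contrast removing A leaves 2 components; it is not a cut vertex. No other vertex is a cut vertex either.

C, J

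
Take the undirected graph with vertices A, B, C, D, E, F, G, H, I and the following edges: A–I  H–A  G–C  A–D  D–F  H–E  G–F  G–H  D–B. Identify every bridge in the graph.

A-I, B-D, C-G, E-H

The edges on the cycle G-H-A-D-F-G are not bridges since each lies on that cycle.
But removing I–A disconnects I from A; removing D–B disconnects D from B; removing H–E disconnects H from E; removing G–C disconnects G from C — these are bridges.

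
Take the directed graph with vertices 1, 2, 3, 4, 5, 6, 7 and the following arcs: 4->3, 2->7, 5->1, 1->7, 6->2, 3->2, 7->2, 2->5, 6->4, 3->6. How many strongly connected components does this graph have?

2

{1, 2, 5, 7} are all mutually reachable — one SCC of size 4.
{3, 4, 6} are all mutually reachable — one SCC of size 3.
That gives 2 strongly connected components.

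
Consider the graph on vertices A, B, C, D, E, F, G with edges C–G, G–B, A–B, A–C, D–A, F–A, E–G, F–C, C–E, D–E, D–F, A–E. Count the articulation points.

0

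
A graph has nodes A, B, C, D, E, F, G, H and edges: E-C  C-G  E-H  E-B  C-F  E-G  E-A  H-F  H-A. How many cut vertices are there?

Removing E increases the component count from 2 to 3, so E is a cut vertex.
By contrast removing B leaves 2 components; it is not a cut vertex. No other vertex is a cut vertex either.

1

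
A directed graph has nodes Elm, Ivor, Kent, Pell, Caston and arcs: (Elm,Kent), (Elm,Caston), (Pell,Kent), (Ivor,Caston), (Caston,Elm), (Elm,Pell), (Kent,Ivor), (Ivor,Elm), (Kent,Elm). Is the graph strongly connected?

Yes

From Caston we can reach every vertex (Elm, Ivor, Kent, Pell, Caston), and every vertex can reach Caston (Elm, Ivor, Kent, Pell, Caston). So the whole graph is one strongly connected component.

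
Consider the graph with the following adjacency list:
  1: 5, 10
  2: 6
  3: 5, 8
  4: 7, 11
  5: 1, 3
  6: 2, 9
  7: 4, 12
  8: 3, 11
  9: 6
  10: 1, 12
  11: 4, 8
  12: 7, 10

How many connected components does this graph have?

Starting from 2 we can reach 2, 6, 9. That is one component of size 3.
Starting from 1 we can reach 1, 3, 4, 5, 7, 8, 10, 11, 12. That is one component of size 9.
Total: 2 components.

2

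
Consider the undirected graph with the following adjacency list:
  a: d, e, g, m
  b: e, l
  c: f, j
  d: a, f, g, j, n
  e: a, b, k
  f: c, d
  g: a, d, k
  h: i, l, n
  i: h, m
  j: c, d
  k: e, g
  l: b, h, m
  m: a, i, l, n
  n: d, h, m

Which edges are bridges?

none

The edges on the cycle d-a-g-d are not bridges since each lies on that cycle.
Every edge lies on some cycle, so there are no bridges.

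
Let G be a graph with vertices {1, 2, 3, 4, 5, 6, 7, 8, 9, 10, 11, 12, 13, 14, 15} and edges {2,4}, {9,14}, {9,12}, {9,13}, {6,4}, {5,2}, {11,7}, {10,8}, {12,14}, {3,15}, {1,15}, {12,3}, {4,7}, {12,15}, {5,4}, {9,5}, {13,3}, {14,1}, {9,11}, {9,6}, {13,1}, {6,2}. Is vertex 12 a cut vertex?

Deleting 12 leaves 2 components (was 2), so 12 is not a cut vertex.

No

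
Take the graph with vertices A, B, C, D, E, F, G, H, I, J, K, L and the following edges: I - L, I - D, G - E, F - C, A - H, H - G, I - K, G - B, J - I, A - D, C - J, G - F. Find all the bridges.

The edges on the cycle A-H-G-F-C-J-I-D-A are not bridges since each lies on that cycle.
But removing B - G disconnects B from G; removing L - I disconnects L from I; removing G - E disconnects G from E; removing K - I disconnects K from I — these are bridges.

B-G, E-G, I-K, I-L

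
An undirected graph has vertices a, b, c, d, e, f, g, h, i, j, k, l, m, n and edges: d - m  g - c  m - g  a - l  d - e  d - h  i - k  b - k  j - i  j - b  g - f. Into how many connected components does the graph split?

4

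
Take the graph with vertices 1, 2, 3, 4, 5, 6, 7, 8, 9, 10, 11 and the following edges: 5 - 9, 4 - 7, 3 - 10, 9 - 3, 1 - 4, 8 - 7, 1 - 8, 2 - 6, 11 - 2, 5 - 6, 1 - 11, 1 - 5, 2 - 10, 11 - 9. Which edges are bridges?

The edges on the cycle 11-9-3-10-2-11 are not bridges since each lies on that cycle.
Every edge lies on some cycle, so there are no bridges.

none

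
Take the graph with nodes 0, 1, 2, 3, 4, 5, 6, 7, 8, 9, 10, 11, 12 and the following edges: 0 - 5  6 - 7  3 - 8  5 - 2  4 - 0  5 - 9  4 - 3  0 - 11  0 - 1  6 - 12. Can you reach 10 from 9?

The component containing 9 is {0, 1, 2, 3, 4, 5, 8, 9, 11}, and 10 is not in it.

No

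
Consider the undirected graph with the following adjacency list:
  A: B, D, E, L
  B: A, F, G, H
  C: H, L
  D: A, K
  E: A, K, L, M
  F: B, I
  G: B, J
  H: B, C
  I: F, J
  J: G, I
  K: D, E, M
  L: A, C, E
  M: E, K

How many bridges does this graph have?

0

The edges on the cycle A-D-K-M-E-A are not bridges since each lies on that cycle.
Every edge lies on some cycle, so there are no bridges.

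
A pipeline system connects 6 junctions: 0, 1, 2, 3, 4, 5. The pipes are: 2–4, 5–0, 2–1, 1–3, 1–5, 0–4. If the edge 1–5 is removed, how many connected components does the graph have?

1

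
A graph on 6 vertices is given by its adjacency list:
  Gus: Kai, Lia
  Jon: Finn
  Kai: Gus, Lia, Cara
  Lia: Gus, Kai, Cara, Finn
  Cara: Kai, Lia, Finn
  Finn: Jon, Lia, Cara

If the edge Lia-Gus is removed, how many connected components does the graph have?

Lia and Gus are still connected via Lia-Kai-Gus, so the component count stays at 1.

1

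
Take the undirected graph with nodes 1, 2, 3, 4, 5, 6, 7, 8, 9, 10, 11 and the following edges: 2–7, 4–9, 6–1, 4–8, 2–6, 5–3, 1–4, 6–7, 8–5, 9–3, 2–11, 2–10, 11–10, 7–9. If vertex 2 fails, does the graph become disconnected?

Yes

Deleting 2 raises the number of components from 1 to 2, so 2 is a cut vertex.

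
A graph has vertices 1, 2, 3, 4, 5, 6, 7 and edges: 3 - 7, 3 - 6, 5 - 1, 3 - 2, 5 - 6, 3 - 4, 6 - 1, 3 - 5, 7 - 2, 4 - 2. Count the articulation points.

1

Removing 3 increases the component count from 1 to 2, so 3 is a cut vertex.
By contrast removing 1 leaves 1 component; it is not a cut vertex. No other vertex is a cut vertex either.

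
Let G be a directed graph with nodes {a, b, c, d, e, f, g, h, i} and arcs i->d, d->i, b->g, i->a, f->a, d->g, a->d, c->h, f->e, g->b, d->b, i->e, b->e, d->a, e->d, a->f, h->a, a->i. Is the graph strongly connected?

No

There is no directed path from e to c, so the graph is not strongly connected.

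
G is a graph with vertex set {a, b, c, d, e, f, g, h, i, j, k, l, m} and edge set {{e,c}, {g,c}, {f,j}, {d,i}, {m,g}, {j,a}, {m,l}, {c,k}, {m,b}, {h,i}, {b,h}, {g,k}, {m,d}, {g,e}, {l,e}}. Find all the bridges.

a-j, f-j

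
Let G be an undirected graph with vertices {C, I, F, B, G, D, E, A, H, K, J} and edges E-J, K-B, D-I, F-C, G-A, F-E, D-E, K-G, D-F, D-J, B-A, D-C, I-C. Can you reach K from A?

Yes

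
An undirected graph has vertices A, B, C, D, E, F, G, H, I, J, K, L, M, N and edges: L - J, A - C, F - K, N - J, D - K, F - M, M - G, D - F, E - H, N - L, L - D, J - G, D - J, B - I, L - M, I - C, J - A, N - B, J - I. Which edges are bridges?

The edges on the cycle D-F-K-D are not bridges since each lies on that cycle.
But removing E - H disconnects E from H — this is a bridge.

E-H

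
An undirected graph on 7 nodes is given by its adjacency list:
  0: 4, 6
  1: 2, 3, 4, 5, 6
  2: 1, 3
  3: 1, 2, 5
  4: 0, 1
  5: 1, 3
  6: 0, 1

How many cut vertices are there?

1

Removing 1 increases the component count from 1 to 2, so 1 is a cut vertex.
By contrast removing 0 leaves 1 component; it is not a cut vertex. No other vertex is a cut vertex either.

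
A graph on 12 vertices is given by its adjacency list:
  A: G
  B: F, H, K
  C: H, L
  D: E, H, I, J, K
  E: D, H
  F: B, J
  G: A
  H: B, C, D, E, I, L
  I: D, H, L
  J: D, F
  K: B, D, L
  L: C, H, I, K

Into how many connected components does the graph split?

2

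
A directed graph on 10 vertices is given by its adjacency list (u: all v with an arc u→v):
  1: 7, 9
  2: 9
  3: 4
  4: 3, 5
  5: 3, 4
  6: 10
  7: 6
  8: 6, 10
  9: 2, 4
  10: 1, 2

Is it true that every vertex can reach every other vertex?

No

There is no directed path from 2 to 8, so the graph is not strongly connected.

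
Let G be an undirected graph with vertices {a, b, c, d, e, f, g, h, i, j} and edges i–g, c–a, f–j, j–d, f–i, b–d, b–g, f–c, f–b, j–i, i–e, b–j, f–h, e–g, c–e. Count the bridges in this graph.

2

The edges on the cycle f-b-j-i-f are not bridges since each lies on that cycle.
But removing a–c disconnects a from c; removing h–f disconnects h from f — these are bridges.
That makes 2 bridges.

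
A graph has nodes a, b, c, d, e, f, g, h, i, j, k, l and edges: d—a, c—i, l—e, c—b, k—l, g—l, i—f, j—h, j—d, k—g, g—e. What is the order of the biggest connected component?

4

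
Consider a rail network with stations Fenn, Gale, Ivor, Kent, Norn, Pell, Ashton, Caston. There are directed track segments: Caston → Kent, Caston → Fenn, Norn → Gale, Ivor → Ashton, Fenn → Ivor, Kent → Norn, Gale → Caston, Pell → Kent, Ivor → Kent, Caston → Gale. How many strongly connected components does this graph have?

{Fenn, Gale, Ivor, Kent, Norn, Caston} are all mutually reachable — one SCC of size 6.
{Pell} is an SCC by itself.
{Ashton} is an SCC by itself.
That gives 3 strongly connected components.

3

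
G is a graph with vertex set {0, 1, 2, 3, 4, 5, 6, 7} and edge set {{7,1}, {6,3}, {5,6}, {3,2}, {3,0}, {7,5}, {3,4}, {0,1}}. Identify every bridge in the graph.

2-3, 3-4

The edges on the cycle 7-5-6-3-0-1-7 are not bridges since each lies on that cycle.
But removing 3 - 2 disconnects 3 from 2; removing 3 - 4 disconnects 3 from 4 — these are bridges.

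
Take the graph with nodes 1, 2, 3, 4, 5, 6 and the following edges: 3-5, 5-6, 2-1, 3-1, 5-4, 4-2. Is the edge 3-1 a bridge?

After removing 3-1, the path 3-5-4-2-1 still connects them, so the edge is not a bridge.

No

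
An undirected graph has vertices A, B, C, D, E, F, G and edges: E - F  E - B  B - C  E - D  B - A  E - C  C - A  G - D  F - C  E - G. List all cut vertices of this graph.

Removing E increases the component count from 1 to 2, so E is a cut vertex.
By contrast removing C leaves 1 component; it is not a cut vertex. No other vertex is a cut vertex either.

E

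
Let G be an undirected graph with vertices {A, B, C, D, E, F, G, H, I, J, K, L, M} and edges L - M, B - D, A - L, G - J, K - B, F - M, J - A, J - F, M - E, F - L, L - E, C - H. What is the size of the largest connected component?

I is isolated — a component by itself.
Starting from C we can reach C, H. That is one component of size 2.
Starting from B we can reach B, D, K. That is one component of size 3.
Starting from A we can reach A, E, F, G, J, L, M. That is one component of size 7.
The largest has 7 vertices.

7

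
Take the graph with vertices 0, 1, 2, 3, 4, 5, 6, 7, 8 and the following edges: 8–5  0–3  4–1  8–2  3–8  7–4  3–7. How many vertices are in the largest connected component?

6 is isolated — a component by itself.
Starting from 0 we can reach 0, 1, 2, 3, 4, 5, 7, 8. That is one component of size 8.
The largest has 8 vertices.

8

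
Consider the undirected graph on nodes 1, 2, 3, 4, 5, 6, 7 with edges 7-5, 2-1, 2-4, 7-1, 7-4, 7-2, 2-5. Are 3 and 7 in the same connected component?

The component containing 3 is {3}, and 7 is not in it.

No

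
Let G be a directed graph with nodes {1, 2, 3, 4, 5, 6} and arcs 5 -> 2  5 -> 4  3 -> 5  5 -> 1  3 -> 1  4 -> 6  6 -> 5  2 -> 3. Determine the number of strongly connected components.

2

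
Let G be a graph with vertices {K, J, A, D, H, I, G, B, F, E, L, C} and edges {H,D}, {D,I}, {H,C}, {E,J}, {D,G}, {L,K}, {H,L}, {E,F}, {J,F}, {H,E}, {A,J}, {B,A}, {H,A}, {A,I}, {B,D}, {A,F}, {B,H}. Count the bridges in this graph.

4

The edges on the cycle B-H-E-F-J-A-B are not bridges since each lies on that cycle.
But removing H-C disconnects H from C; removing L-H disconnects L from H; removing G-D disconnects G from D; removing L-K disconnects L from K — these are bridges.
That makes 4 bridges.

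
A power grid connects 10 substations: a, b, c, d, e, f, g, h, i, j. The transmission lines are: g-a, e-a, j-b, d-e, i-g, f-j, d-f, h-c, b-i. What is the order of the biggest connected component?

Starting from c we can reach c, h. That is one component of size 2.
Starting from a we can reach a, b, d, e, f, g, i, j. That is one component of size 8.
The largest has 8 vertices.

8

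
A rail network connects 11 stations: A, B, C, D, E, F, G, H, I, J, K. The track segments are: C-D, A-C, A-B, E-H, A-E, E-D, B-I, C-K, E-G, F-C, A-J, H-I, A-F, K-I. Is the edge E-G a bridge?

Yes

Removing E-G leaves no path between E and G: the component count goes from 1 to 2. So it is a bridge.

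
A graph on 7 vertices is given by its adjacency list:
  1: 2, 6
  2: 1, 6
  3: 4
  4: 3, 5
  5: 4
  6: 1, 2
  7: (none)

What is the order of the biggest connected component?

3

7 is isolated — a component by itself.
Starting from 1 we can reach 1, 2, 6. That is one component of size 3.
Starting from 3 we can reach 3, 4, 5. That is one component of size 3.
The largest has 3 vertices.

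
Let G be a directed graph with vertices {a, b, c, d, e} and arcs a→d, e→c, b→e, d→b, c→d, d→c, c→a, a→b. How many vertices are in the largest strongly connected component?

5

{a, b, c, d, e} are all mutually reachable — one SCC of size 5.
The largest has 5 vertices.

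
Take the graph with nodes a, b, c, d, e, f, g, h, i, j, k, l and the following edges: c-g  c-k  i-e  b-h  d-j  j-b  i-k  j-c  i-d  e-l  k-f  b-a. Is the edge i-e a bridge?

Yes

Removing i-e leaves no path between i and e: the component count goes from 1 to 2. So it is a bridge.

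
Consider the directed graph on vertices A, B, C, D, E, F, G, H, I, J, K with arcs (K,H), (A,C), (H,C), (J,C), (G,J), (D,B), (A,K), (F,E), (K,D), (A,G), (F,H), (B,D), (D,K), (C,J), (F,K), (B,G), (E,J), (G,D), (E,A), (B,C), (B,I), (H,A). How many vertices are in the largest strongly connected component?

6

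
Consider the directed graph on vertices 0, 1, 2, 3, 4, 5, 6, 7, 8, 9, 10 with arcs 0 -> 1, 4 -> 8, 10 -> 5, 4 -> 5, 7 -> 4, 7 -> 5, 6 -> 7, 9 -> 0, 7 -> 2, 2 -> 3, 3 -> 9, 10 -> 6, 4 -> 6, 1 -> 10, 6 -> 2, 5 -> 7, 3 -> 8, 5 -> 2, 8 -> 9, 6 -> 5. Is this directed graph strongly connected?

From 4 we can reach every vertex (0, 1, 2, 3, 4, 5, 6, 7, 8, 9, 10), and every vertex can reach 4 (0, 1, 2, 3, 4, 5, 6, 7, 8, 9, 10). So the whole graph is one strongly connected component.

Yes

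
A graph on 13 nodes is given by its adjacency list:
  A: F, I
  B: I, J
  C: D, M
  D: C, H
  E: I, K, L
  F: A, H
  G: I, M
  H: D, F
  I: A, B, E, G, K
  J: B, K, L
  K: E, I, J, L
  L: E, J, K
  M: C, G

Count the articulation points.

Removing I increases the component count from 1 to 2, so I is a cut vertex.
By contrast removing H leaves 1 component; it is not a cut vertex. No other vertex is a cut vertex either.

1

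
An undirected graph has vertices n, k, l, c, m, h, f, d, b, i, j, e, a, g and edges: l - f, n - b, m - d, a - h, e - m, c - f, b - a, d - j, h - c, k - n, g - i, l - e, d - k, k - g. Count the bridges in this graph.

3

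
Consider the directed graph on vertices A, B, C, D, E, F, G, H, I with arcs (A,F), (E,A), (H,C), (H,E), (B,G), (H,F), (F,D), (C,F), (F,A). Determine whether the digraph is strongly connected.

No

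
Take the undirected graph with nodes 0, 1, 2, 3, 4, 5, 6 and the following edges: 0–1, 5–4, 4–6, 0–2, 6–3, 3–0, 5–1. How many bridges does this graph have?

The edges on the cycle 5-4-6-3-0-1-5 are not bridges since each lies on that cycle.
But removing 0–2 disconnects 0 from 2 — this is a bridge.

1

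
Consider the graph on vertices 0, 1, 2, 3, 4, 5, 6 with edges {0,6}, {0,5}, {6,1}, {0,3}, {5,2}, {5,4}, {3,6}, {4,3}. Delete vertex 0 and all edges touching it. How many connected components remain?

With 0 gone, the remaining components are: {1, 2, 3, 4, 5, 6}.
That is 1 component.

1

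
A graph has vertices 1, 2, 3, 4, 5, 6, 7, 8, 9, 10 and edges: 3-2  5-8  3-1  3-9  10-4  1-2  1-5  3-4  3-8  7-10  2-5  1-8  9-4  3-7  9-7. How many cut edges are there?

0

The edges on the cycle 3-9-4-3 are not bridges since each lies on that cycle.
Every edge lies on some cycle, so there are no bridges.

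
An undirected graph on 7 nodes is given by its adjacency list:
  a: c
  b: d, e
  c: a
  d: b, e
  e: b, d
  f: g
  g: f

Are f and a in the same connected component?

No

The component containing f is {f, g}, and a is not in it.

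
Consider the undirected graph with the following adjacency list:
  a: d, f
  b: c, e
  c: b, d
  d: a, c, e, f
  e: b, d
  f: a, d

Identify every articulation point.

d

Removing d increases the component count from 1 to 2, so d is a cut vertex.
By contrast removing b leaves 1 component; it is not a cut vertex. No other vertex is a cut vertex either.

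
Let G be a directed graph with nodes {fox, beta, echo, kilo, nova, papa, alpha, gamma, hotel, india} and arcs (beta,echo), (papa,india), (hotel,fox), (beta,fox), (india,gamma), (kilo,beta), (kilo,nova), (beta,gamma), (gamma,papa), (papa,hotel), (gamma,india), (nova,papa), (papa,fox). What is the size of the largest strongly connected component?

3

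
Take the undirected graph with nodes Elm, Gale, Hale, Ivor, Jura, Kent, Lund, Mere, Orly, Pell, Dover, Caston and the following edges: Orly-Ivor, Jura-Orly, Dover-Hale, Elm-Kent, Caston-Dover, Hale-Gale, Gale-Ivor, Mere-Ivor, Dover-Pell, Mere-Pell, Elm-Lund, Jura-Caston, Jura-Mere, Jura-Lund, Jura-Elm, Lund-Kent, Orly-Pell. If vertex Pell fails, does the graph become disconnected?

Deleting Pell leaves 1 component (was 1) (its neighbors Mere, Orly, Dover remain connected to each other), so Pell is not a cut vertex.

No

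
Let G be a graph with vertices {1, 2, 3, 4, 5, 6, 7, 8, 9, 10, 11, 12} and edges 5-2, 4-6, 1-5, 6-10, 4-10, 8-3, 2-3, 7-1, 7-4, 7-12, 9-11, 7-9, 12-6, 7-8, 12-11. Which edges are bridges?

The edges on the cycle 7-1-5-2-3-8-7 are not bridges since each lies on that cycle.
Every edge lies on some cycle, so there are no bridges.

none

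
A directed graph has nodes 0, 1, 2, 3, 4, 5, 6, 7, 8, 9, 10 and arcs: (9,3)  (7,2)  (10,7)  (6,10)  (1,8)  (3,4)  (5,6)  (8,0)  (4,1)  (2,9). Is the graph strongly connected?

No

There is no directed path from 9 to 2, so the graph is not strongly connected.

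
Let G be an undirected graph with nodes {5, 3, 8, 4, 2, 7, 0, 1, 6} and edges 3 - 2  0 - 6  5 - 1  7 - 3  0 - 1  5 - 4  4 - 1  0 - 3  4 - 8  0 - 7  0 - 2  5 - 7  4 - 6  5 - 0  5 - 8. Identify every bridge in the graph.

The edges on the cycle 5-4-1-5 are not bridges since each lies on that cycle.
Every edge lies on some cycle, so there are no bridges.

none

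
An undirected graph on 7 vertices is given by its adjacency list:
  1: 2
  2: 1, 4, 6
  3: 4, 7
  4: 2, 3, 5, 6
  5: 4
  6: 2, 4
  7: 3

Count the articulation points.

3

Removing 2 increases the component count from 1 to 2, so 2 is a cut vertex.
Removing 3 increases the component count from 1 to 2, so 3 is a cut vertex.
Removing 4 increases the component count from 1 to 3, so 4 is a cut vertex.
By contrast removing 5 leaves 1 component; it is not a cut vertex. No other vertex is a cut vertex either.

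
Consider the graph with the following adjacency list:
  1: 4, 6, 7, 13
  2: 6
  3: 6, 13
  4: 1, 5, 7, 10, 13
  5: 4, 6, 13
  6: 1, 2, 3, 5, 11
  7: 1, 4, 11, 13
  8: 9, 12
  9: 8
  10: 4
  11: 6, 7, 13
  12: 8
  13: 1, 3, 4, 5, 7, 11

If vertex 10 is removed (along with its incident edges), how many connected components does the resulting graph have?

With 10 gone, the remaining components are: {8, 9, 12}; {1, 2, 3, 4, 5, 6, 7, 11, 13}.
That is 2 components.

2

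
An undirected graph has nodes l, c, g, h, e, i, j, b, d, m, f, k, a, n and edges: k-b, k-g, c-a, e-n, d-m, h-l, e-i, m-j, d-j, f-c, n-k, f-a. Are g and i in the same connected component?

Yes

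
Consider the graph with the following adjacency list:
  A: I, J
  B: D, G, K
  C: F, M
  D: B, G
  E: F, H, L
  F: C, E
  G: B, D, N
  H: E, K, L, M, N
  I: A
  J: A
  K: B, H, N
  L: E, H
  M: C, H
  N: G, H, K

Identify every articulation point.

Removing A increases the component count from 2 to 3, so A is a cut vertex.
Removing H increases the component count from 2 to 3, so H is a cut vertex.
By contrast removing B leaves 2 components; it is not a cut vertex. No other vertex is a cut vertex either.

A, H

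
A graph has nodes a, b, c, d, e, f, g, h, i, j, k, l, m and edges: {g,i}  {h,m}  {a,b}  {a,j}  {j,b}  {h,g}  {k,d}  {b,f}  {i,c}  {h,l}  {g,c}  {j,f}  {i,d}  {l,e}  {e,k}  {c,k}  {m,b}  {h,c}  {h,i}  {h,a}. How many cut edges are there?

The edges on the cycle h-l-e-k-d-i-h are not bridges since each lies on that cycle.
Every edge lies on some cycle, so there are no bridges.

0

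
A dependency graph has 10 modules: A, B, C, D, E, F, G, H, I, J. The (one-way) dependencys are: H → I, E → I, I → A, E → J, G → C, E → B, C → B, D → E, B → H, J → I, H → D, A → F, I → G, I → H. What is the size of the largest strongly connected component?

{B, C, D, E, G, H, I, J} are all mutually reachable — one SCC of size 8.
{A} is an SCC by itself.
{F} is an SCC by itself.
The largest has 8 vertices.

8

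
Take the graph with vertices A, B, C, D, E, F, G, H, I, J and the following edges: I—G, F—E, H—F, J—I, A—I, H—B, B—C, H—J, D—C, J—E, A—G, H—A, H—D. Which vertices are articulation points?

Removing H increases the component count from 1 to 2, so H is a cut vertex.
By contrast removing E leaves 1 component; it is not a cut vertex. No other vertex is a cut vertex either.

H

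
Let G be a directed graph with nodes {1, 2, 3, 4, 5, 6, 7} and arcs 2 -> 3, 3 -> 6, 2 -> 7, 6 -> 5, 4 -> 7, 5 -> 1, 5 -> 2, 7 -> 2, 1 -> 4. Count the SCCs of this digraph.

1

{1, 2, 3, 4, 5, 6, 7} are all mutually reachable — one SCC of size 7.
That gives 1 strongly connected component.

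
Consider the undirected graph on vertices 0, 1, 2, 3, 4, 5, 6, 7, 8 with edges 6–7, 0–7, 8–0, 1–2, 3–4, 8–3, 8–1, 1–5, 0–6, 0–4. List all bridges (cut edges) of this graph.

1-2, 1-5, 1-8

The edges on the cycle 8-3-4-0-8 are not bridges since each lies on that cycle.
But removing 2–1 disconnects 2 from 1; removing 8–1 disconnects 8 from 1; removing 1–5 disconnects 1 from 5 — these are bridges.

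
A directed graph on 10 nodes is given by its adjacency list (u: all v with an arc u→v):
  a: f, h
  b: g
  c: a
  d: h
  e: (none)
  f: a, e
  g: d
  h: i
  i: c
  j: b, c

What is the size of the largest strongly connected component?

5

{a, c, f, h, i} are all mutually reachable — one SCC of size 5.
{g} is an SCC by itself.
{d} is an SCC by itself.
{j} is an SCC by itself.
{e} is an SCC by itself.
(and 1 more singleton SCC)
The largest has 5 vertices.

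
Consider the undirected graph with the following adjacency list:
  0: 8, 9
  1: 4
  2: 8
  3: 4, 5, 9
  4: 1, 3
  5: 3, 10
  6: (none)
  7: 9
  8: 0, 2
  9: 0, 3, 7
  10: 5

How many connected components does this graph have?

2

6 is isolated — a component by itself.
Starting from 0 we can reach 0, 1, 2, 3, 4, 5, 7, 8, 9, 10. That is one component of size 10.
Total: 2 components.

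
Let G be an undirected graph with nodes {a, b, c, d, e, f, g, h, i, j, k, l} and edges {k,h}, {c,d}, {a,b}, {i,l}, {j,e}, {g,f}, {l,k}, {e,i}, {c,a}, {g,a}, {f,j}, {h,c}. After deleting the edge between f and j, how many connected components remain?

f and j are still connected via f-g-a-c-h-k-l-i-e-j, so the component count stays at 1.

1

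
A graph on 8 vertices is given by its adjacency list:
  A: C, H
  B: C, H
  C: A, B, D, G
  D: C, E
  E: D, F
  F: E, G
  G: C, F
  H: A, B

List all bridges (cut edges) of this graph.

The edges on the cycle C-B-H-A-C are not bridges since each lies on that cycle.
Every edge lies on some cycle, so there are no bridges.

none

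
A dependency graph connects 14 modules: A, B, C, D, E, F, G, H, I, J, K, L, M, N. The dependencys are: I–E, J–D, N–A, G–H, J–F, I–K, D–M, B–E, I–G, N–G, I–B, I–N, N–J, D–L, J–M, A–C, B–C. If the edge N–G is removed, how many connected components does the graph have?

1

N and G are still connected via N-I-G, so the component count stays at 1.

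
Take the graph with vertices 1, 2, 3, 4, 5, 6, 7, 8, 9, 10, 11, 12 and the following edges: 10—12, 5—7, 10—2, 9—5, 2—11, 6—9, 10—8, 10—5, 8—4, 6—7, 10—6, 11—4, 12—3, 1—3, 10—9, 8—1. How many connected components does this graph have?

Starting from 1 we can reach 1, 2, 3, 4, 5, 6, 7, 8, 9, 10, 11, 12. That is one component of size 12.
Total: 1 component.

1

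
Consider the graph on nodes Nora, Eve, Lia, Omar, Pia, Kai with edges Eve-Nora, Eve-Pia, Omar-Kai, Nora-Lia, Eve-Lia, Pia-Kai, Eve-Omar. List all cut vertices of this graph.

Removing Eve increases the component count from 1 to 2, so Eve is a cut vertex.
By contrast removing Omar leaves 1 component; it is not a cut vertex. No other vertex is a cut vertex either.

Eve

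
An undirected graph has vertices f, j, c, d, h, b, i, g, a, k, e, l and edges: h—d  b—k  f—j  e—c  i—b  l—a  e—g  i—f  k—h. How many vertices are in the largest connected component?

7

Starting from a we can reach a, l. That is one component of size 2.
Starting from c we can reach c, e, g. That is one component of size 3.
Starting from b we can reach b, d, f, h, i, j, k. That is one component of size 7.
The largest has 7 vertices.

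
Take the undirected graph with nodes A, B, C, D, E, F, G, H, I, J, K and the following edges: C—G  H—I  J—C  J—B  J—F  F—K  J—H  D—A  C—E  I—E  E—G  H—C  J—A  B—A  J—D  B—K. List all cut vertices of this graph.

J

Removing J increases the component count from 1 to 2, so J is a cut vertex.
By contrast removing B leaves 1 component; it is not a cut vertex. No other vertex is a cut vertex either.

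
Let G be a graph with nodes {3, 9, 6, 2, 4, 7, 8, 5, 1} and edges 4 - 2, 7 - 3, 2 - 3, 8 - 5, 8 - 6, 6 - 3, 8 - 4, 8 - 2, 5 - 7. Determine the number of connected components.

9 is isolated — a component by itself.
1 is isolated — a component by itself.
Starting from 2 we can reach 2, 3, 4, 5, 6, 7, 8. That is one component of size 7.
Total: 3 components.

3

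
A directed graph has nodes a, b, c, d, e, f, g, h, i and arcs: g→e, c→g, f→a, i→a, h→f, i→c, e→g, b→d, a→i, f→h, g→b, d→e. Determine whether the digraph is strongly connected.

There is no directed path from d to h, so the graph is not strongly connected.

No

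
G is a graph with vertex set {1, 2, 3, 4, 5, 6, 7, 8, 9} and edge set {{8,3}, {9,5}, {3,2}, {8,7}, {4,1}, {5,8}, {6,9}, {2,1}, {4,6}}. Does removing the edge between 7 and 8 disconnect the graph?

Removing 7-8 leaves no path between 7 and 8: the component count goes from 1 to 2. So it is a bridge.

Yes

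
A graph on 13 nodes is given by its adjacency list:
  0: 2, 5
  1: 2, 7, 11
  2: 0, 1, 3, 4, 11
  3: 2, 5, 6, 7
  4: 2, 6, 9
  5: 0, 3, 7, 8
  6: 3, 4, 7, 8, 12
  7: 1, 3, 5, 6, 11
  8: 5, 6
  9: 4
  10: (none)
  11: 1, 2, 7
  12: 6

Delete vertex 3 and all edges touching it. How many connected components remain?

2

With 3 gone, the remaining components are: {10}; {0, 1, 2, 4, 5, 6, 7, 8, 9, 11, 12}.
That is 2 components.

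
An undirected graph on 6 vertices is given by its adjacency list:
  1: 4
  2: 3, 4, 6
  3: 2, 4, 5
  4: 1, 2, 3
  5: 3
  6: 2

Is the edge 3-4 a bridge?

No

After removing 3-4, the path 3-2-4 still connects them, so the edge is not a bridge.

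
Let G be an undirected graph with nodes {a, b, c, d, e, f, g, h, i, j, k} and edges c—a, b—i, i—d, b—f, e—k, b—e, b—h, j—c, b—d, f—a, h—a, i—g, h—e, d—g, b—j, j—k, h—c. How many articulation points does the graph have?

1

Removing b increases the component count from 1 to 2, so b is a cut vertex.
By contrast removing d leaves 1 component; it is not a cut vertex. No other vertex is a cut vertex either.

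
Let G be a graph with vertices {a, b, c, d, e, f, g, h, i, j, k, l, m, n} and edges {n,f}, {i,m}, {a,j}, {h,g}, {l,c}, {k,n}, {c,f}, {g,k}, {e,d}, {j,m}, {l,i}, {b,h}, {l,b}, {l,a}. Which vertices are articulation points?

l

Removing l increases the component count from 2 to 3, so l is a cut vertex.
By contrast removing a leaves 2 components; it is not a cut vertex. No other vertex is a cut vertex either.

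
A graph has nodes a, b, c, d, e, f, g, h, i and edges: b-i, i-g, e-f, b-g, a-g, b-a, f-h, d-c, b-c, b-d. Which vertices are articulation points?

Removing b increases the component count from 2 to 3, so b is a cut vertex.
Removing f increases the component count from 2 to 3, so f is a cut vertex.
By contrast removing c leaves 2 components; it is not a cut vertex. No other vertex is a cut vertex either.

b, f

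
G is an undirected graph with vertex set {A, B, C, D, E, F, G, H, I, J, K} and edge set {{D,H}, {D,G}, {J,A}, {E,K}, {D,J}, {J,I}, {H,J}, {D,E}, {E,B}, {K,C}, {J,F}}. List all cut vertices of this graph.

D, E, J, K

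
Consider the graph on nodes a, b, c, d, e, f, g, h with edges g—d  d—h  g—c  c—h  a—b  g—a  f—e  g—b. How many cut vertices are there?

1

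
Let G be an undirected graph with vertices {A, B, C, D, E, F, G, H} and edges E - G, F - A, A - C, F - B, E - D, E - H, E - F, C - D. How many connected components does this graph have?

1

Starting from A we can reach A, B, C, D, E, F, G, H. That is one component of size 8.
Total: 1 component.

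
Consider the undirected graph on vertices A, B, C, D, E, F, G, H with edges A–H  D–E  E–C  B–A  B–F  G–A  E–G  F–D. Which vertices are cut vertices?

A, E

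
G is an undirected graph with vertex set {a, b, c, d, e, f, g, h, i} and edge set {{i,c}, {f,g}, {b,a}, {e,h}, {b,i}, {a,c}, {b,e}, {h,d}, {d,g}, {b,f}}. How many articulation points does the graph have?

1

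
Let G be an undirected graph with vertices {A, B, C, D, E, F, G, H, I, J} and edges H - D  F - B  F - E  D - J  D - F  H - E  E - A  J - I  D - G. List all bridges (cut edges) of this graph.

The edges on the cycle H-D-F-E-H are not bridges since each lies on that cycle.
But removing B - F disconnects B from F; removing D - J disconnects D from J; removing D - G disconnects D from G; removing J - I disconnects J from I — these are bridges.
In total 5 edges are bridges.

A-E, B-F, D-G, D-J, I-J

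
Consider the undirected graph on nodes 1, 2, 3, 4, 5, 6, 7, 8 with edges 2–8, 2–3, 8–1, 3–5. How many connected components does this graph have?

4

6 is isolated — a component by itself.
4 is isolated — a component by itself.
7 is isolated — a component by itself.
Starting from 1 we can reach 1, 2, 3, 5, 8. That is one component of size 5.
Total: 4 components.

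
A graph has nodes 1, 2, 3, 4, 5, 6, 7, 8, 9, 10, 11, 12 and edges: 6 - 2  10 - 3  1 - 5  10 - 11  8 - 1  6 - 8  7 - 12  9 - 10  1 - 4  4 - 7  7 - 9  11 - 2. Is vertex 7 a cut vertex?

Deleting 7 raises the number of components from 1 to 2, so 7 is a cut vertex.

Yes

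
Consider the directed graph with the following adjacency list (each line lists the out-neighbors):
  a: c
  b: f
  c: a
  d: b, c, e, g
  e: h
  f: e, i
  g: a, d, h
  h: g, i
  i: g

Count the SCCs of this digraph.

2

{b, d, e, f, g, h, i} are all mutually reachable — one SCC of size 7.
{a, c} are all mutually reachable — one SCC of size 2.
That gives 2 strongly connected components.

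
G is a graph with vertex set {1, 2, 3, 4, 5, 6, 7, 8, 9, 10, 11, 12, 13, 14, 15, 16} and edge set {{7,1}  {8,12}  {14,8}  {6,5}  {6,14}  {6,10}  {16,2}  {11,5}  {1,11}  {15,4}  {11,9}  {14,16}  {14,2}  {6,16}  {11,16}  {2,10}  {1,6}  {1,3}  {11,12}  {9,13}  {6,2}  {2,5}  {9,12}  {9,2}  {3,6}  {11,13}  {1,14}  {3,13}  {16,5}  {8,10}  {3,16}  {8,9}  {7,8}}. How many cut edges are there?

The edges on the cycle 1-11-16-6-3-1 are not bridges since each lies on that cycle.
But removing 15-4 disconnects 15 from 4 — this is a bridge.

1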